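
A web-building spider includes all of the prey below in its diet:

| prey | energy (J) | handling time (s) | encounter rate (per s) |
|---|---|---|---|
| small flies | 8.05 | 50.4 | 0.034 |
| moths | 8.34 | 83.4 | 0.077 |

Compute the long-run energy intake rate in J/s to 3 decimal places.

R = (0.034×8.05 + 0.077×8.34) / (1 + 0.034×50.4 + 0.077×83.4) = 0.9159/9.135 = 0.1003 J/s.

0.100 J/s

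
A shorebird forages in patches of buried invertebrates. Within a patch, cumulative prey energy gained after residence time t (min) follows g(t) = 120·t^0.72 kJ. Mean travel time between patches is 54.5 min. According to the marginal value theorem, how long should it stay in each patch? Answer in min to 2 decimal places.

Maximise g(t)/(T+t): set derivative to zero → g'(t)(T+t) = g(t).
g'(t) = 0.72·120·t^-0.28. Setting 0.72·120·t^-0.28 = 120·t^0.72/(54.5+t) gives 0.72(54.5+t) = t, so 0.28·t = 0.72×54.5.
t* = 0.72×54.5/0.28 = 140.1 min.

140.14 min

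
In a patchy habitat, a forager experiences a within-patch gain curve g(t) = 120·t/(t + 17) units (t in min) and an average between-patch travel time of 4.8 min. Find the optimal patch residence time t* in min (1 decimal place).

By the marginal value theorem, leave when the instantaneous gain rate g'(t) equals the habitat-wide average g(t)/(T + t).
g'(t) = 120·17/(t + 17)². Setting 120·17/(t+17)² = 120t/[(t+17)(4.8+t)] gives 17(4.8+t) = t(t+17), so t² = 17×4.8 = 81.6.
t* = √81.6 = 9.033 min.

9.0 min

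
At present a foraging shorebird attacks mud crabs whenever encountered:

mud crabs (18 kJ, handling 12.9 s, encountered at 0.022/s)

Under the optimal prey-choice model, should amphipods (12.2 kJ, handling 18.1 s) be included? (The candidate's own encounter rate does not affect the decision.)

Yes

Intake rate on the current diet: R = (0.022×18) / (1 + 0.022×12.9) = 0.396/1.284 = 0.3085 kJ/s.
amphipods: E/h = 12.2/18.1 = 0.674 kJ/s.
0.674 > 0.3085, so adding amphipods raises the average — include it.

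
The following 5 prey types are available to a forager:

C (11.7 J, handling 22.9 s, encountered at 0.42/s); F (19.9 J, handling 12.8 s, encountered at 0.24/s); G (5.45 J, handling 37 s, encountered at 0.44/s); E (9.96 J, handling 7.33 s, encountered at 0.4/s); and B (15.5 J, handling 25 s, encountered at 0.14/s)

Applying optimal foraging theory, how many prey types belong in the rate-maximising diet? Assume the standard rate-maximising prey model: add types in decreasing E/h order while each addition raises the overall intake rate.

Rank by E/h (J/s): F 1.55, E 1.36, B 0.62, C 0.511, G 0.147. Include each in turn until the next type's E/h falls below the running intake rate.
Rate on top 1: 1.173. E: 1.36 > 1.173 → include.
Rate on top 2: 1.251. B: 0.62 < 1.251 → exclude; stop.
Optimal diet: F, E — 2 of 5 types.

2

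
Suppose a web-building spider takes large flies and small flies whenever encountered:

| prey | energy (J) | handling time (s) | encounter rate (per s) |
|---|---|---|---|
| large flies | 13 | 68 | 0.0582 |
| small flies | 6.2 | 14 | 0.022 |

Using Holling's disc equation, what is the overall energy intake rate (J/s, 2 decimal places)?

0.17 J/s

R = (0.0582×13 + 0.022×6.2) / (1 + 0.0582×68 + 0.022×14) = 0.893/5.266 = 0.1696 J/s.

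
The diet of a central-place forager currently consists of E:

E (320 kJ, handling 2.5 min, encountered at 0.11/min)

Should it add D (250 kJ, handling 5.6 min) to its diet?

Yes

Current rate: (0.11×320)/(1 + 0.11×2.5) = 27.61 kJ/min.
Profitability of D: 250/5.6 = 44.64 kJ/min.
Since 44.64 > R, including D increases the long-run rate.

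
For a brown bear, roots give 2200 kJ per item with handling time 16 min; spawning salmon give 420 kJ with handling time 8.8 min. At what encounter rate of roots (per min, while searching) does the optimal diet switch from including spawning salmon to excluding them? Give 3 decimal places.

At the threshold, the rate on roots alone equals the profitability of spawning salmon: λ·2200/(1 + λ·16) = 420/8.8 = 47.73.
Rearranging, λ(2200 − 47.73×16) = 47.73, so λ = 47.73/1436 = 0.03323 per min.

0.033 per min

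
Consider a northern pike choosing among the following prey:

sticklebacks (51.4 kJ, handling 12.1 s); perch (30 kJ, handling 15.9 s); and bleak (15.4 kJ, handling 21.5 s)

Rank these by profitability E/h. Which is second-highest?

In descending order of E/h:
sticklebacks: 51.4/12.1 = 4.25 kJ/s
perch: 30/15.9 = 1.89 kJ/s
bleak: 15.4/21.5 = 0.716 kJ/s

perch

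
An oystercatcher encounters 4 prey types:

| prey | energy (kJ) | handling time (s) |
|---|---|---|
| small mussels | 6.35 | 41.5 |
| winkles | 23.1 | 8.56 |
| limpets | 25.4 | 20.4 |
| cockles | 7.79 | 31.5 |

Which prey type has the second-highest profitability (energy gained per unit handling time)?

In descending order of E/h:
winkles: 23.1/8.56 = 2.7 kJ/s
limpets: 25.4/20.4 = 1.25 kJ/s
cockles: 7.79/31.5 = 0.247 kJ/s
small mussels: 6.35/41.5 = 0.153 kJ/s

limpets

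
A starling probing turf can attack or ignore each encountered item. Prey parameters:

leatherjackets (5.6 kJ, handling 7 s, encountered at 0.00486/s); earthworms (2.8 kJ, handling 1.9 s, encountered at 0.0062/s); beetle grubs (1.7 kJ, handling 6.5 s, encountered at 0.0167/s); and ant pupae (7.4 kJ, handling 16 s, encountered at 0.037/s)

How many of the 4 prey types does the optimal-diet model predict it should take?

4

E/h in descending order: earthworms 1.47, leatherjackets 0.8, ant pupae 0.463, beetle grubs 0.262 kJ/s. The optimal diet is the largest prefix of this list for which every included type satisfies E_i/h_i > R on the types above it.
Rate on top 1: 0.01716. leatherjackets: 0.8 > 0.01716 → include.
Rate on top 2: 0.04262. ant pupae: 0.463 > 0.04262 → include.
Rate on top 3: 0.1944. beetle grubs: 0.262 > 0.1944 → include.
Optimal diet: earthworms, leatherjackets, ant pupae, beetle grubs — 4 of 4 types.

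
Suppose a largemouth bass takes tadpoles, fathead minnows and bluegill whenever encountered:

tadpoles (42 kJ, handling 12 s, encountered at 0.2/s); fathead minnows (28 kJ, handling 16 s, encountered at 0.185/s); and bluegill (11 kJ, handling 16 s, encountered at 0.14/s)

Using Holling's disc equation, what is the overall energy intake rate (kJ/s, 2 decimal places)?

1.76 kJ/s

R = (0.2×42 + 0.185×28 + 0.14×11) / (1 + 0.2×12 + 0.185×16 + 0.14×16) = 15.12/8.6 = 1.758 kJ/s.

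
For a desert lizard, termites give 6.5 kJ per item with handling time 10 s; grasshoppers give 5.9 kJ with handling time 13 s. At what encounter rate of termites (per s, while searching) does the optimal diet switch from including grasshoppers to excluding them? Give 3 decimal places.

0.231 per s

The zero-one rule: include grasshoppers iff E₂/h₂ > λE₁/(1+λh₁). Equality gives the switch point.
λE₁h₂ = E₂ + λE₂h₁ ⇒ λ = E₂/(E₁h₂ − E₂h₁) = 5.9/(84.5 − 59) = 0.2314 per s.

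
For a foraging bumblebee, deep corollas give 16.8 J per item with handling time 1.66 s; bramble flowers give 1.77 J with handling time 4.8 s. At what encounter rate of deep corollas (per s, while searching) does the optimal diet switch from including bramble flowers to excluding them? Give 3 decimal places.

At the threshold, the rate on deep corollas alone equals the profitability of bramble flowers: λ·16.8/(1 + λ·1.66) = 1.77/4.8 = 0.3688.
Rearranging, λ(16.8 − 0.3688×1.66) = 0.3688, so λ = 0.3688/16.19 = 0.02278 per s.

0.023 per s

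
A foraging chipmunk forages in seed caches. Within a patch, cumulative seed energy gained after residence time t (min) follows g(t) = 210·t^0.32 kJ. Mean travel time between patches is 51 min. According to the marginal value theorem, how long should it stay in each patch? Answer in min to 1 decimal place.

24.0 min

Maximise g(t)/(T+t): set derivative to zero → g'(t)(T+t) = g(t).
g'(t) = 0.32·210·t^-0.68. Setting 0.32·210·t^-0.68 = 210·t^0.32/(51+t) gives 0.32(51+t) = t, so 0.68·t = 0.32×51.
t* = 0.32×51/0.68 = 24 min.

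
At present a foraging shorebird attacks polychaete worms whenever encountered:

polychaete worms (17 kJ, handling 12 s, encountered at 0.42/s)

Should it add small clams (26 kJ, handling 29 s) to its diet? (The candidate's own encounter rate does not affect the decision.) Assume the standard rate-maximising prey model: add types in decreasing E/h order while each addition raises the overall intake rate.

No

On polychaete worms alone, R = ΣλE/(1+Σλh) = 7.14/6.04 = 1.182 kJ/s.
small clams: E/h = 26/29 = 0.8966 kJ/s.
0.8966 < 1.182, so adding small clams would lower the average — exclude it.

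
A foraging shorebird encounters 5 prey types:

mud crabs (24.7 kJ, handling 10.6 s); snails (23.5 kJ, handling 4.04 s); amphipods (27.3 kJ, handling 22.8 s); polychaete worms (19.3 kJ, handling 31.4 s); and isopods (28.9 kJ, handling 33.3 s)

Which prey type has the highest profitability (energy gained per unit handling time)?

snails

Profitability E/h (kJ/s): mud crabs = 24.7/10.6 = 2.33, snails = 23.5/4.04 = 5.82, amphipods = 27.3/22.8 = 1.2, polychaete worms = 19.3/31.4 = 0.615, isopods = 28.9/33.3 = 0.868.
Ranked: snails > mud crabs > amphipods > isopods > polychaete worms.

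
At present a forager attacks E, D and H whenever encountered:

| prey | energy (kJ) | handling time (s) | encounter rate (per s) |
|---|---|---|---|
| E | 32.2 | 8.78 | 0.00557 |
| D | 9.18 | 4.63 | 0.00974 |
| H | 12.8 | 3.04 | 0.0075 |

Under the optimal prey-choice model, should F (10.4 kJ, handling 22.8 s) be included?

Yes

Intake rate on the current diet: R = (0.00557×32.2 + 0.00974×9.18 + 0.0075×12.8) / (1 + 0.00557×8.78 + 0.00974×4.63 + 0.0075×3.04) = 0.3648/1.117 = 0.3266 kJ/s.
Profitability of F: 10.4/22.8 = 0.4561 kJ/s.
Since 0.4561 > R, including F increases the long-run rate.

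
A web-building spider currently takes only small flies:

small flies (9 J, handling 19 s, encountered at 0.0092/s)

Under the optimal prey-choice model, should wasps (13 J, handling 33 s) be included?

Yes

On small flies alone, R = ΣλE/(1+Σλh) = 0.0828/1.175 = 0.07048 J/s.
Profitability of wasps: 13/33 = 0.3939 J/s.
0.3939 > 0.07048, so adding wasps raises the average — include it.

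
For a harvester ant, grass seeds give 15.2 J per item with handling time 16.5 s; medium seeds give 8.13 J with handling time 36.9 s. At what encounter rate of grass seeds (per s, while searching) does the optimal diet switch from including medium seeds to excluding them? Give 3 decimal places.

Drop medium seeds once their profitability E₂/h₂ falls below the rate achievable on grass seeds alone: E₂/h₂ = λE₁/(1 + λh₁).
Solve for λ: λE₁h₂ = E₂(1 + λh₁) → λ(E₁h₂ − E₂h₁) = E₂ → λ = E₂/(E₁h₂ − E₂h₁).
λ = 8.13/(15.2×36.9 − 8.13×16.5) = 8.13/426.7 = 0.01905 per s.

0.019 per s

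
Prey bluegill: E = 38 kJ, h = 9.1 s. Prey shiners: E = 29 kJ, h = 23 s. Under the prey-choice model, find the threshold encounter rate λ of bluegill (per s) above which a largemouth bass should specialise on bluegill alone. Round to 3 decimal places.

0.048 per s

Drop shiners once their profitability E₂/h₂ falls below the rate achievable on bluegill alone: E₂/h₂ = λE₁/(1 + λh₁).
Solve for λ: λE₁h₂ = E₂(1 + λh₁) → λ(E₁h₂ − E₂h₁) = E₂ → λ = E₂/(E₁h₂ − E₂h₁).
λ = 29/(38×23 − 29×9.1) = 29/610.1 = 0.04753 per s.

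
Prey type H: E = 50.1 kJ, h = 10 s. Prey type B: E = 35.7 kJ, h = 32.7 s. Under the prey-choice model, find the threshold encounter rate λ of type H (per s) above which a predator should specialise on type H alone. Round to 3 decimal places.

0.028 per s

The zero-one rule: include type B iff E₂/h₂ > λE₁/(1+λh₁). Equality gives the switch point.
λE₁h₂ = E₂ + λE₂h₁ ⇒ λ = E₂/(E₁h₂ − E₂h₁) = 35.7/(1638 − 357) = 0.02786 per s.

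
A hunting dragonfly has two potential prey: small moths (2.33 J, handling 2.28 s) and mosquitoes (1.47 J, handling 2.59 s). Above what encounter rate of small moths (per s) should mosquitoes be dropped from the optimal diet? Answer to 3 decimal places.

At the threshold, the rate on small moths alone equals the profitability of mosquitoes: λ·2.33/(1 + λ·2.28) = 1.47/2.59 = 0.5676.
Rearranging, λ(2.33 − 0.5676×2.28) = 0.5676, so λ = 0.5676/1.036 = 0.5479 per s.

0.548 per s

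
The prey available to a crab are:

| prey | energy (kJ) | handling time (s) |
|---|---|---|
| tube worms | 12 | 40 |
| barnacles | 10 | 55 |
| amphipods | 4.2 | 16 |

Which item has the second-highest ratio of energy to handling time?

amphipods

In descending order of E/h:
tube worms: 12/40 = 0.3 kJ/s
amphipods: 4.2/16 = 0.263 kJ/s
barnacles: 10/55 = 0.182 kJ/s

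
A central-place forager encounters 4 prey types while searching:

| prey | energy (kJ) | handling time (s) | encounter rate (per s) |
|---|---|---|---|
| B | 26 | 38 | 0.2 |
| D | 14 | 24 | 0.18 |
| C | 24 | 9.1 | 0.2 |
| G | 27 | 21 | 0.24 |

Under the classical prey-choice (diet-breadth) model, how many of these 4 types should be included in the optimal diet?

Profitabilities (E/h, kJ/s): C 2.64, G 1.29, B 0.684, D 0.583. Add prey in this order while the next type's profitability exceeds the intake rate on those already taken.
Rate on top 1: 1.702. G: 1.29 < 1.702 → exclude; stop.
Optimal diet: C — 1 of 4 types.

1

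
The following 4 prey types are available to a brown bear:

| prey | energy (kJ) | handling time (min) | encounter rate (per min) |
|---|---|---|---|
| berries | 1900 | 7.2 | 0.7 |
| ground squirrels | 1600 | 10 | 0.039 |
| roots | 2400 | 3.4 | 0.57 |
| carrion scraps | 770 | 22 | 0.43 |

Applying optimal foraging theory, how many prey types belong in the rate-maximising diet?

1

E/h in descending order: roots 706, berries 264, ground squirrels 160, carrion scraps 35 kJ/min. The optimal diet is the largest prefix of this list for which every included type satisfies E_i/h_i > R on the types above it.
Rate on top 1: 465.6. berries: 264 < 465.6 → exclude; stop.
Optimal diet: roots — 1 of 4 types.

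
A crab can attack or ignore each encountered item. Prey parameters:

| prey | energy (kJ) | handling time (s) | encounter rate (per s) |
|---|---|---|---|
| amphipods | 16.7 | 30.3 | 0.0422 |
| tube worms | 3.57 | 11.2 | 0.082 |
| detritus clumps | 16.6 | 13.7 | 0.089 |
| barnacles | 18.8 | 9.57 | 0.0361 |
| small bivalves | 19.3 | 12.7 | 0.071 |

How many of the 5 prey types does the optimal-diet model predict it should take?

Profitabilities (E/h, kJ/s): barnacles 1.96, small bivalves 1.52, detritus clumps 1.21, amphipods 0.551, tube worms 0.319. Add prey in this order while the next type's profitability exceeds the intake rate on those already taken.
Rate on top 1: 0.5044. small bivalves: 1.52 > 0.5044 → include.
Rate on top 2: 0.9118. detritus clumps: 1.21 > 0.9118 → include.
Rate on top 3: 1.017. amphipods: 0.551 < 1.017 → exclude; stop.
Optimal diet: barnacles, small bivalves, detritus clumps — 3 of 5 types.

3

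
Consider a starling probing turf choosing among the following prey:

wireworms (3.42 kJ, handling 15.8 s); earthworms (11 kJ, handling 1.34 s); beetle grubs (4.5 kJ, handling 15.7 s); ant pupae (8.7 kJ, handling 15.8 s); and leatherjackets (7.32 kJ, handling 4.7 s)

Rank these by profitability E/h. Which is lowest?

Profitability E/h (kJ/s): wireworms = 3.42/15.8 = 0.216, earthworms = 11/1.34 = 8.21, beetle grubs = 4.5/15.7 = 0.287, ant pupae = 8.7/15.8 = 0.551, leatherjackets = 7.32/4.7 = 1.56.
Ranked: earthworms > leatherjackets > ant pupae > beetle grubs > wireworms.

wireworms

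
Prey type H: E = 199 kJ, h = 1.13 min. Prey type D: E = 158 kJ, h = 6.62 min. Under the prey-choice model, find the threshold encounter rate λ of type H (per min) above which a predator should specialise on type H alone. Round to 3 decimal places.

Drop type D once their profitability E₂/h₂ falls below the rate achievable on type H alone: E₂/h₂ = λE₁/(1 + λh₁).
Solve for λ: λE₁h₂ = E₂(1 + λh₁) → λ(E₁h₂ − E₂h₁) = E₂ → λ = E₂/(E₁h₂ − E₂h₁).
λ = 158/(199×6.62 − 158×1.13) = 158/1139 = 0.1387 per min.

0.139 per min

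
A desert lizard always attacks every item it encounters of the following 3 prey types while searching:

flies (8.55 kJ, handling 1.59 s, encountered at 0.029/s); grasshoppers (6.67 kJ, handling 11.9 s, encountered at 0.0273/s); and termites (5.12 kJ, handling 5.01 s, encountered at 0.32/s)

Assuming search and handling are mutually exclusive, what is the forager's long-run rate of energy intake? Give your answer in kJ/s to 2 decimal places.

Energy encountered per unit search time: 0.029×8.55 + 0.0273×6.67 + 0.32×5.12 = 2.068 kJ/s.
Handling time per unit search time: 0.029×1.59 + 0.0273×11.9 + 0.32×5.01 = 1.974.
Rate = 2.068/(1 + 1.974) = 0.6955 kJ/s.

0.70 kJ/s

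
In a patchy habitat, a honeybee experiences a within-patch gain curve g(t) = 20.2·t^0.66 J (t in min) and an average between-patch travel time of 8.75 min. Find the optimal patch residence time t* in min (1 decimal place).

17.0 min

Maximise g(t)/(T+t): set derivative to zero → g'(t)(T+t) = g(t).
g'(t) = 0.66·20.2·t^-0.34. Setting 0.66·20.2·t^-0.34 = 20.2·t^0.66/(8.75+t) gives 0.66(8.75+t) = t, so 0.34·t = 0.66×8.75.
t* = 0.66×8.75/0.34 = 16.99 min.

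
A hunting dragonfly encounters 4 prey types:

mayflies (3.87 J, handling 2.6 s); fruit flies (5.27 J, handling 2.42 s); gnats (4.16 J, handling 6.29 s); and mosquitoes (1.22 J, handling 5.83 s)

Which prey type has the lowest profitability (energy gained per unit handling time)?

mosquitoes

Profitability E/h (J/s): mayflies = 3.87/2.6 = 1.49, fruit flies = 5.27/2.42 = 2.18, gnats = 4.16/6.29 = 0.661, mosquitoes = 1.22/5.83 = 0.209.
Ranked: fruit flies > mayflies > gnats > mosquitoes.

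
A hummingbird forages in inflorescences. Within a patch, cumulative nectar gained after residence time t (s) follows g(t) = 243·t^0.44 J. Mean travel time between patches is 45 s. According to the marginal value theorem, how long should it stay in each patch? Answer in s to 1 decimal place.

35.4 s

By the marginal value theorem, leave when the instantaneous gain rate g'(t) equals the habitat-wide average g(t)/(T + t).
g'(t) = 0.44·243·t^-0.56. Setting 0.44·243·t^-0.56 = 243·t^0.44/(45+t) gives 0.44(45+t) = t, so 0.56·t = 0.44×45.
t* = 0.44×45/0.56 = 35.36 s.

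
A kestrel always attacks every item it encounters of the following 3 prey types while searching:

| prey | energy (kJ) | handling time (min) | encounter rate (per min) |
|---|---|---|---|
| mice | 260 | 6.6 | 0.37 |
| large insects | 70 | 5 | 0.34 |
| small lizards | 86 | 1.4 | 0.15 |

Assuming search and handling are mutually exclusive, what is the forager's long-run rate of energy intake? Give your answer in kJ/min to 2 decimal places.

R = (0.37×260 + 0.34×70 + 0.15×86) / (1 + 0.37×6.6 + 0.34×5 + 0.15×1.4) = 132.9/5.352 = 24.83 kJ/min.

24.83 kJ/min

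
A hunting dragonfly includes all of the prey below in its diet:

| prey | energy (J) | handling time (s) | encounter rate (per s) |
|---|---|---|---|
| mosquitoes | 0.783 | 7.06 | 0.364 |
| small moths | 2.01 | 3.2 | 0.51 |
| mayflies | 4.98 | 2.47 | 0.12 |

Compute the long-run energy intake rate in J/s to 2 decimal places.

0.35 J/s

R = Σλ_iE_i / (1 + Σλ_ih_i)
Numerator: 0.364×0.783 + 0.51×2.01 + 0.12×4.98 = 1.908
Denominator: 1 + 0.364×7.06 + 0.51×3.2 + 0.12×2.47 = 5.498
R = 1.908/5.498 = 0.347 J/s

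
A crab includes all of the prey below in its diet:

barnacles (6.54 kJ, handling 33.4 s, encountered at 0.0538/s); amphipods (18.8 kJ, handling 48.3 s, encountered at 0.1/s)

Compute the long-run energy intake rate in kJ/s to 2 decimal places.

0.29 kJ/s

R = (0.0538×6.54 + 0.1×18.8) / (1 + 0.0538×33.4 + 0.1×48.3) = 2.232/7.627 = 0.2926 kJ/s.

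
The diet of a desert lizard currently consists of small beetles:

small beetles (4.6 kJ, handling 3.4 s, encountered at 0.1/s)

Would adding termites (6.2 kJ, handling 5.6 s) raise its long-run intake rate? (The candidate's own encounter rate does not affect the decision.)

Yes

Intake rate on the current diet: R = (0.1×4.6) / (1 + 0.1×3.4) = 0.46/1.34 = 0.3433 kJ/s.
Profitability of termites: 6.2/5.6 = 1.107 kJ/s.
Since 1.107 > R, including termites increases the long-run rate.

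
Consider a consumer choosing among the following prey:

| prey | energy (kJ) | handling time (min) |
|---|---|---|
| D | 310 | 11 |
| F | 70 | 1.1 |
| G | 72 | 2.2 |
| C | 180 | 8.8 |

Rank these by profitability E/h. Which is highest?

Profitability E/h (kJ/min): D = 310/11 = 28.2, F = 70/1.1 = 63.6, G = 72/2.2 = 32.7, C = 180/8.8 = 20.5.
Ranked: F > G > D > C.

F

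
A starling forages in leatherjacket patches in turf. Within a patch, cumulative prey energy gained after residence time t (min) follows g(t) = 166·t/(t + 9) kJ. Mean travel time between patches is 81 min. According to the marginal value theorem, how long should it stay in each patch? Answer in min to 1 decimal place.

27.0 min

By the marginal value theorem, leave when the instantaneous gain rate g'(t) equals the habitat-wide average g(t)/(T + t).
g'(t) = 166·9/(t + 9)². Setting 166·9/(t+9)² = 166t/[(t+9)(81+t)] gives 9(81+t) = t(t+9), so t² = 9×81 = 729.
t* = √729 = 27 min.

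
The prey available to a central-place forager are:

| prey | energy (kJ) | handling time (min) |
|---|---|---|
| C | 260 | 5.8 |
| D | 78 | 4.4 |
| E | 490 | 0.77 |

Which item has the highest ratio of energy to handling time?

Profitability E/h (kJ/min): C = 260/5.8 = 44.8, D = 78/4.4 = 17.7, E = 490/0.77 = 636.
Ranked: E > C > D.

E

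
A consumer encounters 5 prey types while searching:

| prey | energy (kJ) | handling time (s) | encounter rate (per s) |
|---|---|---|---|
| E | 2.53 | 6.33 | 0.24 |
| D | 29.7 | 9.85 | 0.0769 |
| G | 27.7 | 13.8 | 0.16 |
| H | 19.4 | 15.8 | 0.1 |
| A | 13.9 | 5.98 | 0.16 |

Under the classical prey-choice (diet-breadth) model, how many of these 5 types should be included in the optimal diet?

Rank by E/h (kJ/s): D 3.02, A 2.32, G 2.01, H 1.23, E 0.4. Include each in turn until the next type's E/h falls below the running intake rate.
Rate on top 1: 1.3. A: 2.32 > 1.3 → include.
Rate on top 2: 1.661. G: 2.01 > 1.661 → include.
Rate on top 3: 1.816. H: 1.23 < 1.816 → exclude; stop.
Optimal diet: D, A, G — 3 of 5 types.

3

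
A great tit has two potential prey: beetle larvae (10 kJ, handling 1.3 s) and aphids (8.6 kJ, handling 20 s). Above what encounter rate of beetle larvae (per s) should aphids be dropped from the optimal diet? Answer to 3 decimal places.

0.046 per s

Drop aphids once their profitability E₂/h₂ falls below the rate achievable on beetle larvae alone: E₂/h₂ = λE₁/(1 + λh₁).
Solve for λ: λE₁h₂ = E₂(1 + λh₁) → λ(E₁h₂ − E₂h₁) = E₂ → λ = E₂/(E₁h₂ − E₂h₁).
λ = 8.6/(10×20 − 8.6×1.3) = 8.6/188.8 = 0.04555 per s.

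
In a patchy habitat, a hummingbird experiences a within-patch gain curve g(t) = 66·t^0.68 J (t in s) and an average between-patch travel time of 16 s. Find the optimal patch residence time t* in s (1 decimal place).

34.0 s

Maximise g(t)/(T+t): set derivative to zero → g'(t)(T+t) = g(t).
g'(t) = 0.68·66·t^-0.32. Setting 0.68·66·t^-0.32 = 66·t^0.68/(16+t) gives 0.68(16+t) = t, so 0.32·t = 0.68×16.
t* = 0.68×16/0.32 = 34 s.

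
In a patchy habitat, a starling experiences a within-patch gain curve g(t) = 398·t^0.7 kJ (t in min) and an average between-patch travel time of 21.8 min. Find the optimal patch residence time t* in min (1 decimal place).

Optimal t* satisfies g'(t*) = g(t*)/(T + t*).
g'(t) = 0.7·398·t^-0.3. Setting 0.7·398·t^-0.3 = 398·t^0.7/(21.8+t) gives 0.7(21.8+t) = t, so 0.30·t = 0.7×21.8.
t* = 0.7×21.8/0.30 = 50.87 min.

50.9 min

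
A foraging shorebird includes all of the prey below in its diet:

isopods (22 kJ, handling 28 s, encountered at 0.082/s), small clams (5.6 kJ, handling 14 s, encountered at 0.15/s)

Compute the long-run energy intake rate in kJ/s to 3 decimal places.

R = Σλ_iE_i / (1 + Σλ_ih_i)
Numerator: 0.082×22 + 0.15×5.6 = 2.644
Denominator: 1 + 0.082×28 + 0.15×14 = 5.396
R = 2.644/5.396 = 0.49 kJ/s

0.490 kJ/s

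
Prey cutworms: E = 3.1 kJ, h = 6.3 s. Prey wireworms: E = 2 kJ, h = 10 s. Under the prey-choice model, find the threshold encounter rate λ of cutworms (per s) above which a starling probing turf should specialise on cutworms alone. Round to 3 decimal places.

The zero-one rule: include wireworms iff E₂/h₂ > λE₁/(1+λh₁). Equality gives the switch point.
λE₁h₂ = E₂ + λE₂h₁ ⇒ λ = E₂/(E₁h₂ − E₂h₁) = 2/(31 − 12.6) = 0.1087 per s.

0.109 per s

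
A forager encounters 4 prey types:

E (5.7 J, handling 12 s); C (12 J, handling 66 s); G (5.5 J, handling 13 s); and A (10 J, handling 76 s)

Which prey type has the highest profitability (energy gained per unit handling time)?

Profitability E/h (J/s): E = 5.7/12 = 0.475, C = 12/66 = 0.182, G = 5.5/13 = 0.423, A = 10/76 = 0.132.
Ranked: E > G > C > A.

E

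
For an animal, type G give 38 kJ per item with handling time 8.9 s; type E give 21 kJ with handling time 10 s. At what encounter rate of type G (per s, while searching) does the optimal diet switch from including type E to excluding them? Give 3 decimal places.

Drop type E once their profitability E₂/h₂ falls below the rate achievable on type G alone: E₂/h₂ = λE₁/(1 + λh₁).
Solve for λ: λE₁h₂ = E₂(1 + λh₁) → λ(E₁h₂ − E₂h₁) = E₂ → λ = E₂/(E₁h₂ − E₂h₁).
λ = 21/(38×10 − 21×8.9) = 21/193.1 = 0.1088 per s.

0.109 per s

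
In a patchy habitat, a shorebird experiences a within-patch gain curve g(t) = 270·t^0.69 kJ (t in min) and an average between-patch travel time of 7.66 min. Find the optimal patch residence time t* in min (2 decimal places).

By the marginal value theorem, leave when the instantaneous gain rate g'(t) equals the habitat-wide average g(t)/(T + t).
g'(t) = 0.69·270·t^-0.31. Setting 0.69·270·t^-0.31 = 270·t^0.69/(7.66+t) gives 0.69(7.66+t) = t, so 0.31·t = 0.69×7.66.
t* = 0.69×7.66/0.31 = 17.05 min.

17.05 min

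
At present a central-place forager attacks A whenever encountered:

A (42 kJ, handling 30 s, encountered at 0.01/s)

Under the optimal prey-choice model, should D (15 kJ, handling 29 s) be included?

Yes

Intake rate on the current diet: R = (0.01×42) / (1 + 0.01×30) = 0.42/1.3 = 0.3231 kJ/s.
Profitability of D: 15/29 = 0.5172 kJ/s.
0.5172 > 0.3231, so adding D raises the average — include it.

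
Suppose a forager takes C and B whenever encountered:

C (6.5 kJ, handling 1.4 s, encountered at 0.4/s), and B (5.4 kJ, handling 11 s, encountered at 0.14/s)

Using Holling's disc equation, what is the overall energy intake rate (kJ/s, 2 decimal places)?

R = (0.4×6.5 + 0.14×5.4) / (1 + 0.4×1.4 + 0.14×11) = 3.356/3.1 = 1.083 kJ/s.

1.08 kJ/s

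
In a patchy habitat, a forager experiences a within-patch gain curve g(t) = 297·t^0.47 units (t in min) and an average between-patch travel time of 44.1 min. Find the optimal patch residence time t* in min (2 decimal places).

39.11 min

Optimal t* satisfies g'(t*) = g(t*)/(T + t*).
g'(t) = 0.47·297·t^-0.53. Setting 0.47·297·t^-0.53 = 297·t^0.47/(44.1+t) gives 0.47(44.1+t) = t, so 0.53·t = 0.47×44.1.
t* = 0.47×44.1/0.53 = 39.11 min.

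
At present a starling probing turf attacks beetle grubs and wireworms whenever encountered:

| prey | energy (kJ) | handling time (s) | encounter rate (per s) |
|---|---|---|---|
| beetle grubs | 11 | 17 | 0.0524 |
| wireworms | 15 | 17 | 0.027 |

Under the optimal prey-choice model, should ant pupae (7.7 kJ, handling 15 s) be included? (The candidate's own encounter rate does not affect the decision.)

Yes

Intake rate on the current diet: R = (0.0524×11 + 0.027×15) / (1 + 0.0524×17 + 0.027×17) = 0.9814/2.35 = 0.4177 kJ/s.
ant pupae: E/h = 7.7/15 = 0.5133 kJ/s.
Since 0.5133 > R, including ant pupae increases the long-run rate.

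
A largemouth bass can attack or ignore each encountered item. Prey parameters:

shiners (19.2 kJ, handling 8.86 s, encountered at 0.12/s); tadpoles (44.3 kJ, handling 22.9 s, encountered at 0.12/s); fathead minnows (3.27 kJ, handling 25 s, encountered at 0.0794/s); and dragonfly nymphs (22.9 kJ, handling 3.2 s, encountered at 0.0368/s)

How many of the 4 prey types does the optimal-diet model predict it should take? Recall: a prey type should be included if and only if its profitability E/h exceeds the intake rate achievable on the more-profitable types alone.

3

Rank by E/h (kJ/s): dragonfly nymphs 7.16, shiners 2.17, tadpoles 1.93, fathead minnows 0.131. Include each in turn until the next type's E/h falls below the running intake rate.
Rate on top 1: 0.7539. shiners: 2.17 > 0.7539 → include.
Rate on top 2: 1.443. tadpoles: 1.93 > 1.443 → include.
Rate on top 3: 1.717. fathead minnows: 0.131 < 1.717 → exclude; stop.
Optimal diet: dragonfly nymphs, shiners, tadpoles — 3 of 4 types.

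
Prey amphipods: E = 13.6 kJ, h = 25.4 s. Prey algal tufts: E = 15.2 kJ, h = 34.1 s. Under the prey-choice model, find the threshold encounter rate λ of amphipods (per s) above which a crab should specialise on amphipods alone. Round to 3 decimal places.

Drop algal tufts once their profitability E₂/h₂ falls below the rate achievable on amphipods alone: E₂/h₂ = λE₁/(1 + λh₁).
Solve for λ: λE₁h₂ = E₂(1 + λh₁) → λ(E₁h₂ − E₂h₁) = E₂ → λ = E₂/(E₁h₂ − E₂h₁).
λ = 15.2/(13.6×34.1 − 15.2×25.4) = 15.2/77.68 = 0.1957 per s.

0.196 per s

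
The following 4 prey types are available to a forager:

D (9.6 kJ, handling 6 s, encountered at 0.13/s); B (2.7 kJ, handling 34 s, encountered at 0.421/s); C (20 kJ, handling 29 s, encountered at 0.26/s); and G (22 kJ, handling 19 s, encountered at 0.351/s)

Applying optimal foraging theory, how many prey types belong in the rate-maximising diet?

2

Rank by E/h (kJ/s): D 1.6, G 1.16, C 0.69, B 0.0794. Include each in turn until the next type's E/h falls below the running intake rate.
Rate on top 1: 0.7011. G: 1.16 > 0.7011 → include.
Rate on top 2: 1.062. C: 0.69 < 1.062 → exclude; stop.
Optimal diet: D, G — 2 of 4 types.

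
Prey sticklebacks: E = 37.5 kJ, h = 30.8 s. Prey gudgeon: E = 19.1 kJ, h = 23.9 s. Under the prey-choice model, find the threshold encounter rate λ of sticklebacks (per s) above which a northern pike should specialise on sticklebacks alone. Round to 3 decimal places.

0.062 per s

The zero-one rule: include gudgeon iff E₂/h₂ > λE₁/(1+λh₁). Equality gives the switch point.
λE₁h₂ = E₂ + λE₂h₁ ⇒ λ = E₂/(E₁h₂ − E₂h₁) = 19.1/(896.2 − 588.3) = 0.06202 per s.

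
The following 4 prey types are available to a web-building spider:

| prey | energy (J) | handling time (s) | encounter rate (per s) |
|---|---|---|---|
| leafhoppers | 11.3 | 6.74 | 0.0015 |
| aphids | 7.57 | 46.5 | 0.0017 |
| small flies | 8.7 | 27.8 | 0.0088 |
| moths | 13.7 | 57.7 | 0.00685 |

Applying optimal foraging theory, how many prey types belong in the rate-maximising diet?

4

Profitabilities (E/h, J/s): leafhoppers 1.68, small flies 0.313, moths 0.237, aphids 0.163. Add prey in this order while the next type's profitability exceeds the intake rate on those already taken.
Rate on top 1: 0.01678. small flies: 0.313 > 0.01678 → include.
Rate on top 2: 0.07452. moths: 0.237 > 0.07452 → include.
Rate on top 3: 0.1135. aphids: 0.163 > 0.1135 → include.
Optimal diet: leafhoppers, small flies, moths, aphids — 4 of 4 types.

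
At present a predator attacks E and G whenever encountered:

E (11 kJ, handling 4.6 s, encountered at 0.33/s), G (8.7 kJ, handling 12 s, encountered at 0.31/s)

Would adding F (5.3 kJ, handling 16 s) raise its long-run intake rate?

No

On E and G alone, R = ΣλE/(1+Σλh) = 6.327/6.238 = 1.014 kJ/s.
F: E/h = 5.3/16 = 0.3312 kJ/s.
0.3312 < 1.014, so adding F would lower the average — exclude it.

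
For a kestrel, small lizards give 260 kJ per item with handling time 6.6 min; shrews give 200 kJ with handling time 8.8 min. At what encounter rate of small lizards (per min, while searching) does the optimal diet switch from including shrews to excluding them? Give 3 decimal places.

At the threshold, the rate on small lizards alone equals the profitability of shrews: λ·260/(1 + λ·6.6) = 200/8.8 = 22.73.
Rearranging, λ(260 − 22.73×6.6) = 22.73, so λ = 22.73/110 = 0.2066 per min.

0.207 per min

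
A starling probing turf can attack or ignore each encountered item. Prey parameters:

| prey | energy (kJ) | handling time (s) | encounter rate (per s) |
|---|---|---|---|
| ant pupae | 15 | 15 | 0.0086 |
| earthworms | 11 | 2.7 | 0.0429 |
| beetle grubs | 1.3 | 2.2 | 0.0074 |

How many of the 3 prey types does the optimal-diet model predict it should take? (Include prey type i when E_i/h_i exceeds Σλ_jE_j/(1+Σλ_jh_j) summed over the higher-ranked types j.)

Rank by E/h (kJ/s): earthworms 4.07, ant pupae 1, beetle grubs 0.591. Include each in turn until the next type's E/h falls below the running intake rate.
Rate on top 1: 0.4229. ant pupae: 1 > 0.4229 → include.
Rate on top 2: 0.4827. beetle grubs: 0.591 > 0.4827 → include.
Optimal diet: earthworms, ant pupae, beetle grubs — 3 of 3 types.

3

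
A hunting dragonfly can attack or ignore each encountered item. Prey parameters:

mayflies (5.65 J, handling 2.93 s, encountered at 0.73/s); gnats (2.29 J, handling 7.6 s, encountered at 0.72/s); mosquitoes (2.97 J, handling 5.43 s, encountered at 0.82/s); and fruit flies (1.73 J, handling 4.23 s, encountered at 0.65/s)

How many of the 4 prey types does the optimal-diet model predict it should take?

1

Rank by E/h (J/s): mayflies 1.93, mosquitoes 0.547, fruit flies 0.409, gnats 0.301. Include each in turn until the next type's E/h falls below the running intake rate.
Rate on top 1: 1.314. mosquitoes: 0.547 < 1.314 → exclude; stop.
Optimal diet: mayflies — 1 of 4 types.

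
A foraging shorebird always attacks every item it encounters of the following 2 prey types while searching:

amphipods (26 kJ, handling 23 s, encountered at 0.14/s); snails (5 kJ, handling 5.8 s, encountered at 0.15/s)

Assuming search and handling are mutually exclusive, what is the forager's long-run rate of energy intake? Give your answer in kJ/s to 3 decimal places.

0.862 kJ/s

R = (0.14×26 + 0.15×5) / (1 + 0.14×23 + 0.15×5.8) = 4.39/5.09 = 0.8625 kJ/s.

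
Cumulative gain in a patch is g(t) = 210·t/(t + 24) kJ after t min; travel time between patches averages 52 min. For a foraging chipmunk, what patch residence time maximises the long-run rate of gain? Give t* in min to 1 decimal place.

35.3 min

Maximise g(t)/(T+t): set derivative to zero → g'(t)(T+t) = g(t).
g'(t) = 210·24/(t + 24)². Setting 210·24/(t+24)² = 210t/[(t+24)(52+t)] gives 24(52+t) = t(t+24), so t² = 24×52 = 1248.
t* = √1248 = 35.33 min.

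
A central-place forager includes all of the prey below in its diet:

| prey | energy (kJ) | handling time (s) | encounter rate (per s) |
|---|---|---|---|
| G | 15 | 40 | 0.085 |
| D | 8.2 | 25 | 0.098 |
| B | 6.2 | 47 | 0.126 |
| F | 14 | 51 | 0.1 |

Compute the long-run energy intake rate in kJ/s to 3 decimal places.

0.238 kJ/s

Energy encountered per unit search time: 0.085×15 + 0.098×8.2 + 0.126×6.2 + 0.1×14 = 4.26 kJ/s.
Handling time per unit search time: 0.085×40 + 0.098×25 + 0.126×47 + 0.1×51 = 16.87.
Rate = 4.26/(1 + 16.87) = 0.2384 kJ/s.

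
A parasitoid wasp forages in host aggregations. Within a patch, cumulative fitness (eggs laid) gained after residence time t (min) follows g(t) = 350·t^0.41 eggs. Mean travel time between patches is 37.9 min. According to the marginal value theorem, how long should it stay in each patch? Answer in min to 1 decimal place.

26.3 min

Maximise g(t)/(T+t): set derivative to zero → g'(t)(T+t) = g(t).
g'(t) = 0.41·350·t^-0.59. Setting 0.41·350·t^-0.59 = 350·t^0.41/(37.9+t) gives 0.41(37.9+t) = t, so 0.59·t = 0.41×37.9.
t* = 0.41×37.9/0.59 = 26.34 min.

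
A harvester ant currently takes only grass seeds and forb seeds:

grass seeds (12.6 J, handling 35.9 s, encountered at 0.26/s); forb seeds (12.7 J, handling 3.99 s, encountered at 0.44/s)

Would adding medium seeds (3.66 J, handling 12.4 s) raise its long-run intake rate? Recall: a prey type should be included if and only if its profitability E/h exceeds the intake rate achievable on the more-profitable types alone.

No

On grass seeds and forb seeds alone, R = ΣλE/(1+Σλh) = 8.864/12.09 = 0.7332 J/s.
Profitability of medium seeds: 3.66/12.4 = 0.2952 J/s.
0.2952 < 0.7332, so adding medium seeds would lower the average — exclude it.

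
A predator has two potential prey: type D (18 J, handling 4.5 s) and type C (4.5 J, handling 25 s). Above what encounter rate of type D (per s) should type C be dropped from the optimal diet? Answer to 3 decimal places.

Drop type C once their profitability E₂/h₂ falls below the rate achievable on type D alone: E₂/h₂ = λE₁/(1 + λh₁).
Solve for λ: λE₁h₂ = E₂(1 + λh₁) → λ(E₁h₂ − E₂h₁) = E₂ → λ = E₂/(E₁h₂ − E₂h₁).
λ = 4.5/(18×25 − 4.5×4.5) = 4.5/429.8 = 0.01047 per s.

0.010 per s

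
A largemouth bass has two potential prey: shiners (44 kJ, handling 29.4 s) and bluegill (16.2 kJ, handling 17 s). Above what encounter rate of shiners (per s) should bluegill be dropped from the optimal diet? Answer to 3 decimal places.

0.060 per s

At the threshold, the rate on shiners alone equals the profitability of bluegill: λ·44/(1 + λ·29.4) = 16.2/17 = 0.9529.
Rearranging, λ(44 − 0.9529×29.4) = 0.9529, so λ = 0.9529/15.98 = 0.05962 per s.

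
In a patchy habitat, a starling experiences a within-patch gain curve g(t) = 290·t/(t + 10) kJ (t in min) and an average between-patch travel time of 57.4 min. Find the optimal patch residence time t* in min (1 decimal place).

Optimal t* satisfies g'(t*) = g(t*)/(T + t*).
g'(t) = 290·10/(t + 10)². Setting 290·10/(t+10)² = 290t/[(t+10)(57.4+t)] gives 10(57.4+t) = t(t+10), so t² = 10×57.4 = 574.
t* = √574 = 23.96 min.

24.0 min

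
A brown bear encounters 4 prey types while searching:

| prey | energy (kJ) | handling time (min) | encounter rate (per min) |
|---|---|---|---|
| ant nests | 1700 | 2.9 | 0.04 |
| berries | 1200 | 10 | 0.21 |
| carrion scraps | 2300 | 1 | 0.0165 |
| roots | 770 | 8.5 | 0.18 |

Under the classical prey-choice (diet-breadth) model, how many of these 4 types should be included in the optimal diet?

3

E/h in descending order: carrion scraps 2.3e+03, ant nests 586, berries 120, roots 90.6 kJ/min. The optimal diet is the largest prefix of this list for which every included type satisfies E_i/h_i > R on the types above it.
Rate on top 1: 37.33. ant nests: 586 > 37.33 → include.
Rate on top 2: 93.55. berries: 120 > 93.55 → include.
Rate on top 3: 110.7. roots: 90.6 < 110.7 → exclude; stop.
Optimal diet: carrion scraps, ant nests, berries — 3 of 4 types.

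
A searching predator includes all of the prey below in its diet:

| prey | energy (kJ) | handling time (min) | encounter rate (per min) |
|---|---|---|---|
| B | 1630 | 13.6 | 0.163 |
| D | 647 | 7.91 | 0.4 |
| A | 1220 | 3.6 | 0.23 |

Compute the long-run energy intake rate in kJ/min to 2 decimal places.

111.68 kJ/min

R = Σλ_iE_i / (1 + Σλ_ih_i)
Numerator: 0.163×1630 + 0.4×647 + 0.23×1220 = 805.1
Denominator: 1 + 0.163×13.6 + 0.4×7.91 + 0.23×3.6 = 7.209
R = 805.1/7.209 = 111.7 kJ/min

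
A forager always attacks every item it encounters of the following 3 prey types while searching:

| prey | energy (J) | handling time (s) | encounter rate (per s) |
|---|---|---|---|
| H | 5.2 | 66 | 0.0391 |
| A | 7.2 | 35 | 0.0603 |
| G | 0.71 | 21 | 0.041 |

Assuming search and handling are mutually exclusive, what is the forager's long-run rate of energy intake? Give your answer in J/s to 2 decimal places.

Energy encountered per unit search time: 0.0391×5.2 + 0.0603×7.2 + 0.041×0.71 = 0.6666 J/s.
Handling time per unit search time: 0.0391×66 + 0.0603×35 + 0.041×21 = 5.552.
Rate = 0.6666/(1 + 5.552) = 0.1017 J/s.

0.10 J/s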